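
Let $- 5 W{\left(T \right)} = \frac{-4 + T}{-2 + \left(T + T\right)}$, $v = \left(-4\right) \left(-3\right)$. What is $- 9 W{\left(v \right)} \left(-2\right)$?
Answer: $- \frac{72}{55} \approx -1.3091$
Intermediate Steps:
$v = 12$
$W{\left(T \right)} = - \frac{-4 + T}{5 \left(-2 + 2 T\right)}$ ($W{\left(T \right)} = - \frac{\left(-4 + T\right) \frac{1}{-2 + \left(T + T\right)}}{5} = - \frac{\left(-4 + T\right) \frac{1}{-2 + 2 T}}{5} = - \frac{\frac{1}{-2 + 2 T} \left(-4 + T\right)}{5} = - \frac{-4 + T}{5 \left(-2 + 2 T\right)}$)
$- 9 W{\left(v \right)} \left(-2\right) = - 9 \frac{4 - 12}{10 \left(-1 + 12\right)} \left(-2\right) = - 9 \frac{4 - 12}{10 \cdot 11} \left(-2\right) = - 9 \cdot \frac{1}{10} \cdot \frac{1}{11} \left(-8\right) \left(-2\right) = \left(-9\right) \left(- \frac{4}{55}\right) \left(-2\right) = \frac{36}{55} \left(-2\right) = - \frac{72}{55}$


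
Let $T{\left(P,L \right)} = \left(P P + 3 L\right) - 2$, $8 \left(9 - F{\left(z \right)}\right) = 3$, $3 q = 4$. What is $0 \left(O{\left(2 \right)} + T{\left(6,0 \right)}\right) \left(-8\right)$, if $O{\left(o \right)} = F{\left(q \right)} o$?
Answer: $0$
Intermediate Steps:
$q = \frac{4}{3}$ ($q = \frac{1}{3} \cdot 4 = \frac{4}{3} \approx 1.3333$)
$F{\left(z \right)} = \frac{69}{8}$ ($F{\left(z \right)} = 9 - \frac{3}{8} = \frac{69}{8}$)
$O{\left(o \right)} = \frac{69 o}{8}$
$T{\left(P,L \right)} = -2 + P^{2} + 3 L$ ($T{\left(P,L \right)} = \left(P^{2} + 3 L\right) - 2 = -2 + P^{2} + 3 L$)
$0 \left(O{\left(2 \right)} + T{\left(6,0 \right)}\right) \left(-8\right) = 0 \left(\frac{69}{8} \cdot 2 + \left(-2 + 6^{2} + 3 \cdot 0\right)\right) \left(-8\right) = 0 \left(\frac{69}{4} + \left(-2 + 36 + 0\right)\right) \left(-8\right) = 0 \left(\frac{69}{4} + 34\right) \left(-8\right) = 0 \cdot \frac{205}{4} \left(-8\right) = 0 \left(-8\right) = 0$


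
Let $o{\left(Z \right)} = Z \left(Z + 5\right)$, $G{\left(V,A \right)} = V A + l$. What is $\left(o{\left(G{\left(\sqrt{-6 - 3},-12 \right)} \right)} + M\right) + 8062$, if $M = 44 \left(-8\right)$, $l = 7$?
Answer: $6498 - 684 i \approx 6498.0 - 684.0 i$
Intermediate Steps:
$G{\left(V,A \right)} = 7 + A V$ ($G{\left(V,A \right)} = V A + 7 = A V + 7 = 7 + A V$)
$M = -352$
$o{\left(Z \right)} = Z \left(5 + Z\right)$
$\left(o{\left(G{\left(\sqrt{-6 - 3},-12 \right)} \right)} + M\right) + 8062 = \left(\left(7 - 12 \sqrt{-6 - 3}\right) \left(5 + \left(7 - 12 \sqrt{-6 - 3}\right)\right) - 352\right) + 8062 = \left(\left(7 - 12 \sqrt{-9}\right) \left(5 + \left(7 - 12 \sqrt{-9}\right)\right) - 352\right) + 8062 = \left(\left(7 - 12 \cdot 3 i\right) \left(5 + \left(7 - 12 \cdot 3 i\right)\right) - 352\right) + 8062 = \left(\left(7 - 36 i\right) \left(5 + \left(7 - 36 i\right)\right) - 352\right) + 8062 = \left(\left(7 - 36 i\right) \left(12 - 36 i\right) - 352\right) + 8062 = \left(-352 + \left(7 - 36 i\right) \left(12 - 36 i\right)\right) + 8062 = 7710 + \left(7 - 36 i\right) \left(12 - 36 i\right)$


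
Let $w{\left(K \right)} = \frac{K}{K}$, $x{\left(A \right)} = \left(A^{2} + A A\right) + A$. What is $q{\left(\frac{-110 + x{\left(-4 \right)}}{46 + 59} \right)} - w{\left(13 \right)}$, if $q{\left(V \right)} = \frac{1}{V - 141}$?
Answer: $- \frac{14992}{14887} \approx -1.0071$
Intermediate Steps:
$x{\left(A \right)} = A + 2 A^{2}$ ($x{\left(A \right)} = \left(A^{2} + A^{2}\right) + A = 2 A^{2} + A = A + 2 A^{2}$)
$w{\left(K \right)} = 1$
$q{\left(V \right)} = \frac{1}{-141 + V}$
$q{\left(\frac{-110 + x{\left(-4 \right)}}{46 + 59} \right)} - w{\left(13 \right)} = \frac{1}{-141 + \frac{-110 - 4 \left(1 + 2 \left(-4\right)\right)}{46 + 59}} - 1 = \frac{1}{-141 + \frac{-110 - 4 \left(1 - 8\right)}{105}} - 1 = \frac{1}{-141 + \left(-110 - -28\right) \frac{1}{105}} - 1 = \frac{1}{-141 + \left(-110 + 28\right) \frac{1}{105}} - 1 = \frac{1}{-141 - \frac{82}{105}} - 1 = \frac{1}{- \frac{14887}{105}} - 1 = - \frac{105}{14887} - 1 = - \frac{14992}{14887}$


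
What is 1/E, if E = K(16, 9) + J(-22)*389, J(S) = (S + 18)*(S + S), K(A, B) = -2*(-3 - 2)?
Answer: 1/68474 ≈ 1.4604e-5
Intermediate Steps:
K(A, B) = 10 (K(A, B) = -2*(-5) = 10)
J(S) = 2*S*(18 + S) (J(S) = (18 + S)*(2*S) = 2*S*(18 + S))
E = 68474 (E = 10 + (2*(-22)*(18 - 22))*389 = 10 + (2*(-22)*(-4))*389 = 10 + 176*389 = 10 + 68464 = 68474)
1/E = 1/68474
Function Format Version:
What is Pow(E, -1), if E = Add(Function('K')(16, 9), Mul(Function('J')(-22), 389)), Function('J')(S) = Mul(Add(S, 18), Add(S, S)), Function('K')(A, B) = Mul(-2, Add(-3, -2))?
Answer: Rational(1, 68474) ≈ 1.4604e-5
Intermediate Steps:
Function('K')(A, B) = 10 (Function('K')(A, B) = Mul(-2, -5) = 10)
Function('J')(S) = Mul(2, S, Add(18, S)) (Function('J')(S) = Mul(Add(18, S), Mul(2, S)) = Mul(2, S, Add(18, S)))
E = 68474 (E = Add(10, Mul(Mul(2, -22, Add(18, -22)), 389)) = Add(10, Mul(Mul(2, -22, -4), 389)) = Add(10, Mul(176, 389)) = Add(10, 68464) = 68474)
Pow(E, -1) = Pow(68474, -1) = Rational(1, 68474)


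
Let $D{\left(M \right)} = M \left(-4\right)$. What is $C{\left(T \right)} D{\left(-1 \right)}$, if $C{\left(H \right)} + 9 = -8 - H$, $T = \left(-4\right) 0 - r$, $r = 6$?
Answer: $-44$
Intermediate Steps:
$T = -6$ ($T = \left(-4\right) 0 - 6 = 0 - 6 = -6$)
$C{\left(H \right)} = -17 - H$ ($C{\left(H \right)} = -9 - \left(8 + H\right) = -17 - H$)
$D{\left(M \right)} = - 4 M$
$C{\left(T \right)} D{\left(-1 \right)} = \left(-17 - -6\right) \left(\left(-4\right) \left(-1\right)\right) = \left(-17 + 6\right) 4 = \left(-11\right) 4 = -44$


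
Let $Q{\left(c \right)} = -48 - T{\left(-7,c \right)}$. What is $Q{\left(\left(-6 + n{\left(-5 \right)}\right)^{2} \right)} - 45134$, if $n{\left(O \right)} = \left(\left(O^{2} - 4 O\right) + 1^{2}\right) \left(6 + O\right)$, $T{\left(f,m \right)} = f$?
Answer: $-45175$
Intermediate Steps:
$n{\left(O \right)} = \left(6 + O\right) \left(1 + O^{2} - 4 O\right)$ ($n{\left(O \right)} = \left(\left(O^{2} - 4 O\right) + 1\right) \left(6 + O\right) = \left(1 + O^{2} - 4 O\right) \left(6 + O\right) = \left(6 + O\right) \left(1 + O^{2} - 4 O\right)$)
$Q{\left(c \right)} = -41$ ($Q{\left(c \right)} = -48 - -7 = -48 + 7 = -41$)
$Q{\left(\left(-6 + n{\left(-5 \right)}\right)^{2} \right)} - 45134 = -41 - 45134 = -45175$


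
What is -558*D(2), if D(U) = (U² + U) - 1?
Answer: -2790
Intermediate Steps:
D(U) = -1 + U + U² (D(U) = (U + U²) - 1 = -1 + U + U²)
-558*D(2) = -558*(-1 + 2 + 2²) = -558*(-1 + 2 + 4) = -558*5 = -2790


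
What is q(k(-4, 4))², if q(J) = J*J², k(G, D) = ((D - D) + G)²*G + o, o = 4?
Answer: 46656000000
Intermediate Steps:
k(G, D) = 4 + G³ (k(G, D) = ((D - D) + G)²*G + 4 = (0 + G)²*G + 4 = G²*G + 4 = G³ + 4 = 4 + G³)
q(J) = J³
q(k(-4, 4))² = ((4 + (-4)³)³)² = ((4 - 64)³)² = ((-60)³)² = (-216000)² = 46656000000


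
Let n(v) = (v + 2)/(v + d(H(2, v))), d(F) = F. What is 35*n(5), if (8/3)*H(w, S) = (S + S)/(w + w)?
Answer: 784/19 ≈ 41.263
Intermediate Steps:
H(w, S) = 3*S/(8*w) (H(w, S) = 3*((S + S)/(w + w))/8 = 3*((2*S)/((2*w)))/8 = 3*((2*S)*(1/(2*w)))/8 = 3*(S/w)/8 = 3*S/(8*w))
n(v) = 16*(2 + v)/(19*v) (n(v) = (v + 2)/(v + (3/8)*v/2) = (2 + v)/(v + (3/8)*v*(½)) = (2 + v)/(v + 3*v/16) = (2 + v)/((19*v/16)) = (2 + v)*(16/(19*v)) = 16*(2 + v)/(19*v))
35*n(5) = 35*((16/19)*(2 + 5)/5) = 35*((16/19)*(⅕)*7) = 35*(112/95) = 784/19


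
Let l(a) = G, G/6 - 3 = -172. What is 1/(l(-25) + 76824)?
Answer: 1/75810 ≈ 1.3191e-5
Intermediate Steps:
G = -1014 (G = 18 + 6*(-172) = 18 - 1032 = -1014)
l(a) = -1014
1/(l(-25) + 76824) = 1/(-1014 + 76824) = 1/75810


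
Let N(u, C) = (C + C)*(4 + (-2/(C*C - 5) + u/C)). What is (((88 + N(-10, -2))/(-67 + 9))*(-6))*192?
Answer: 25344/29 ≈ 873.93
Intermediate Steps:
N(u, C) = 2*C*(4 - 2/(-5 + C**2) + u/C) (N(u, C) = (2*C)*(4 + (-2/(C**2 - 5) + u/C)) = (2*C)*(4 + (-2/(-5 + C**2) + u/C)) = (2*C)*(4 - 2/(-5 + C**2) + u/C) = 2*C*(4 - 2/(-5 + C**2) + u/C))
(((88 + N(-10, -2))/(-67 + 9))*(-6))*192 = (((88 + 2*(-22*(-2) - 5*(-10) + 4*(-2)**3 - 10*(-2)**2)/(-5 + (-2)**2))/(-67 + 9))*(-6))*192 = (((88 + 2*(44 + 50 + 4*(-8) - 10*4)/(-5 + 4))/(-58))*(-6))*192 = (((88 + 2*(44 + 50 - 32 - 40)/(-1))*(-1/58))*(-6))*192 = (((88 + 2*(-1)*22)*(-1/58))*(-6))*192 = (((88 - 44)*(-1/58))*(-6))*192 = ((44*(-1/58))*(-6))*192 = -22/29*(-6)*192 = (132/29)*192 = 25344/29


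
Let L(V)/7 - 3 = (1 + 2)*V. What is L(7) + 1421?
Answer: 1589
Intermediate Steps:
L(V) = 21 + 21*V (L(V) = 21 + 7*((1 + 2)*V) = 21 + 7*(3*V) = 21 + 21*V)
L(7) + 1421 = (21 + 21*7) + 1421 = (21 + 147) + 1421 = 168 + 1421 = 1589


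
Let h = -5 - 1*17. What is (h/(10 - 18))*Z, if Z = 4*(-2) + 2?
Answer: -33/2 ≈ -16.500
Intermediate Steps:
h = -22 (h = -5 - 17 = -22)
Z = -6 (Z = -8 + 2 = -6)
(h/(10 - 18))*Z = -22/(10 - 18)*(-6) = -22/(-8)*(-6) = -22*(-⅛)*(-6) = (11/4)*(-6) = -33/2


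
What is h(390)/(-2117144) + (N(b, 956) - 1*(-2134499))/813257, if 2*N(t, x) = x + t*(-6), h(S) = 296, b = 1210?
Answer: 564015973612/215222772251 ≈ 2.6206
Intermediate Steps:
N(t, x) = x/2 - 3*t (N(t, x) = (x + t*(-6))/2 = (x - 6*t)/2 = x/2 - 3*t)
h(390)/(-2117144) + (N(b, 956) - 1*(-2134499))/813257 = 296/(-2117144) + (((1/2)*956 - 3*1210) - 1*(-2134499))/813257 = 296*(-1/2117144) + ((478 - 3630) + 2134499)*(1/813257) = -37/264643 + (-3152 + 2134499)*(1/813257) = -37/264643 + 2131347*(1/813257) = -37/264643 + 2131347/813257 = 564015973612/215222772251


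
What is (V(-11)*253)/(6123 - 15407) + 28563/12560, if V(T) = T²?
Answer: -2711827/2650160 ≈ -1.0233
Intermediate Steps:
(V(-11)*253)/(6123 - 15407) + 28563/12560 = ((-11)²*253)/(6123 - 15407) + 28563/12560 = (121*253)/(-9284) + 28563*(1/12560) = 30613*(-1/9284) + 28563/12560 = -2783/844 + 28563/12560 = -2711827/2650160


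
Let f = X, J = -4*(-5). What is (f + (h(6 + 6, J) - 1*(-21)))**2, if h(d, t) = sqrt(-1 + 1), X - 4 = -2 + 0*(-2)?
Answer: 529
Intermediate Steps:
X = 2 (X = 4 + (-2 + 0*(-2)) = 4 + (-2 + 0) = 4 - 2 = 2)
J = 20
h(d, t) = 0 (h(d, t) = sqrt(0) = 0)
f = 2
(f + (h(6 + 6, J) - 1*(-21)))**2 = (2 + (0 - 1*(-21)))**2 = (2 + (0 + 21))**2 = (2 + 21)**2 = 23**2 = 529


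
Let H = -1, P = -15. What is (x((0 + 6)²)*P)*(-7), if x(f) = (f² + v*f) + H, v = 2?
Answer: 143535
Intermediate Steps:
x(f) = -1 + f² + 2*f (x(f) = (f² + 2*f) - 1 = -1 + f² + 2*f)
(x((0 + 6)²)*P)*(-7) = ((-1 + ((0 + 6)²)² + 2*(0 + 6)²)*(-15))*(-7) = ((-1 + (6²)² + 2*6²)*(-15))*(-7) = ((-1 + 36² + 2*36)*(-15))*(-7) = ((-1 + 1296 + 72)*(-15))*(-7) = (1367*(-15))*(-7) = -20505*(-7) = 143535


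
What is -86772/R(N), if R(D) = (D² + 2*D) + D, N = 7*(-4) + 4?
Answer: -1033/6 ≈ -172.17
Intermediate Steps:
N = -24 (N = -28 + 4 = -24)
R(D) = D² + 3*D
-86772/R(N) = -86772*(-1/(24*(3 - 24))) = -86772/((-24*(-21))) = -86772/504 = -86772*1/504 = -1033/6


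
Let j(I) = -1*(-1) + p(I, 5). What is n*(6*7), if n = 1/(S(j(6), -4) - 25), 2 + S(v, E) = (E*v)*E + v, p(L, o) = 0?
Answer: -21/5 ≈ -4.2000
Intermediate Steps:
j(I) = 1 (j(I) = -1*(-1) + 0 = 1 + 0 = 1)
S(v, E) = -2 + v + v*E² (S(v, E) = -2 + ((E*v)*E + v) = -2 + (v*E² + v) = -2 + (v + v*E²) = -2 + v + v*E²)
n = -⅒ (n = 1/((-2 + 1 + 1*(-4)²) - 25) = 1/((-2 + 1 + 1*16) - 25) = 1/((-2 + 1 + 16) - 25) = 1/(15 - 25) = 1/(-10) = -⅒ ≈ -0.10000)
n*(6*7) = -3*7/5 = -⅒*42 = -21/5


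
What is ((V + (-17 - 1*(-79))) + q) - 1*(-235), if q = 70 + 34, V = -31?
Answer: 370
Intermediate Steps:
q = 104
((V + (-17 - 1*(-79))) + q) - 1*(-235) = ((-31 + (-17 - 1*(-79))) + 104) - 1*(-235) = ((-31 + (-17 + 79)) + 104) + 235 = ((-31 + 62) + 104) + 235 = (31 + 104) + 235 = 135 + 235 = 370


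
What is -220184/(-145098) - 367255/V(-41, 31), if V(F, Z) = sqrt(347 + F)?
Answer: 110092/72549 - 367255*sqrt(34)/102 ≈ -20993.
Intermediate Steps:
-220184/(-145098) - 367255/V(-41, 31) = -220184/(-145098) - 367255/sqrt(347 - 41) = -220184*(-1/145098) - 367255*sqrt(34)/102 = 110092/72549 - 367255*sqrt(34)/102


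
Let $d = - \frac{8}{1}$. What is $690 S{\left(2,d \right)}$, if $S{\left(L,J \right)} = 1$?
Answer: $690$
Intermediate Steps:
$d = -8$ ($d = \left(-8\right) 1 = -8$)
$690 S{\left(2,d \right)} = 690 \cdot 1 = 690$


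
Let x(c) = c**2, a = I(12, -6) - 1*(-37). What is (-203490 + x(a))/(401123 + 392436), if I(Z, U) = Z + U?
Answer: -201641/793559 ≈ -0.25410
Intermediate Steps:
I(Z, U) = U + Z
a = 43 (a = (-6 + 12) - 1*(-37) = 6 + 37 = 43)
(-203490 + x(a))/(401123 + 392436) = (-203490 + 43**2)/(401123 + 392436) = (-203490 + 1849)/793559 = -201641*1/793559 = -201641/793559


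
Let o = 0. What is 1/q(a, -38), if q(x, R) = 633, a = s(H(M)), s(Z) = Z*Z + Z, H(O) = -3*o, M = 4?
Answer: 1/633 ≈ 0.0015798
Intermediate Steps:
H(O) = 0 (H(O) = -3*0 = 0)
s(Z) = Z + Z**2 (s(Z) = Z**2 + Z = Z + Z**2)
a = 0 (a = 0*(1 + 0) = 0*1 = 0)
1/q(a, -38) = 1/633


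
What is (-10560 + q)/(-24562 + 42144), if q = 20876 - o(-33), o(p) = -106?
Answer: 5211/8791 ≈ 0.59276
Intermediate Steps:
q = 20982 (q = 20876 - 1*(-106) = 20876 + 106 = 20982)
(-10560 + q)/(-24562 + 42144) = (-10560 + 20982)/(-24562 + 42144) = 10422/17582 = 10422*(1/17582) = 5211/8791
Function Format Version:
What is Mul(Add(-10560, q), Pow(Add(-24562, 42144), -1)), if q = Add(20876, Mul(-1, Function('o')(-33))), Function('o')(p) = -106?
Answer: Rational(5211, 8791) ≈ 0.59276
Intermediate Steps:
q = 20982 (q = Add(20876, Mul(-1, -106)) = Add(20876, 106) = 20982)
Mul(Add(-10560, q), Pow(Add(-24562, 42144), -1)) = Mul(Add(-10560, 20982), Pow(Add(-24562, 42144), -1)) = Mul(10422, Pow(17582, -1)) = Mul(10422, Rational(1, 17582)) = Rational(5211, 8791)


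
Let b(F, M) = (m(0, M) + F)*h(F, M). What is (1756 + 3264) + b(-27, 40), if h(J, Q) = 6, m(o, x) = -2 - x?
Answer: 4606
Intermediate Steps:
b(F, M) = -12 - 6*M + 6*F (b(F, M) = ((-2 - M) + F)*6 = (-2 + F - M)*6 = -12 - 6*M + 6*F)
(1756 + 3264) + b(-27, 40) = (1756 + 3264) + (-12 - 6*40 + 6*(-27)) = 5020 + (-12 - 240 - 162) = 5020 - 414 = 4606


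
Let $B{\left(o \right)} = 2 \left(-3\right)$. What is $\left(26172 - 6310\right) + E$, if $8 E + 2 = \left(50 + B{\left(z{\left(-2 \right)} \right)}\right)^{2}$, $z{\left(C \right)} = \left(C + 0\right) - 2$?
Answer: $\frac{80415}{4} \approx 20104.0$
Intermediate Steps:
$z{\left(C \right)} = -2 + C$ ($z{\left(C \right)} = C - 2 = -2 + C$)
$B{\left(o \right)} = -6$
$E = \frac{967}{4}$ ($E = - \frac{1}{4} + \frac{\left(50 - 6\right)^{2}}{8} = - \frac{1}{4} + \frac{44^{2}}{8} = - \frac{1}{4} + \frac{1}{8} \cdot 1936 = - \frac{1}{4} + 242 = \frac{967}{4} \approx 241.75$)
$\left(26172 - 6310\right) + E = \left(26172 - 6310\right) + \frac{967}{4} = 19862 + \frac{967}{4} = \frac{80415}{4}$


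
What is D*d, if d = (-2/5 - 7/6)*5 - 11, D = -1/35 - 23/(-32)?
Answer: -87349/6720 ≈ -12.998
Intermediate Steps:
D = 773/1120 (D = -1*1/35 - 23*(-1/32) = -1/35 + 23/32 = 773/1120 ≈ 0.69018)
d = -113/6 (d = (-2*1/5 - 7*1/6)*5 - 11 = (-2/5 - 7/6)*5 - 11 = -47/30*5 - 11 = -47/6 - 11 = -113/6 ≈ -18.833)
D*d = (773/1120)*(-113/6) = -87349/6720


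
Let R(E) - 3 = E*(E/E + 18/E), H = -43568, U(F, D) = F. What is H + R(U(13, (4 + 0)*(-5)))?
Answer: -43534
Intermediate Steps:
R(E) = 3 + E*(1 + 18/E) (R(E) = 3 + E*(E/E + 18/E) = 3 + E*(1 + 18/E))
H + R(U(13, (4 + 0)*(-5))) = -43568 + (21 + 13) = -43568 + 34 = -43534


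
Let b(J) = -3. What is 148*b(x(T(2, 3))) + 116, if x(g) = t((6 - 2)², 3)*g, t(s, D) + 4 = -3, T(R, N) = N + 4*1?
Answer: -328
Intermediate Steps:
T(R, N) = 4 + N (T(R, N) = N + 4 = 4 + N)
t(s, D) = -7 (t(s, D) = -4 - 3 = -7)
x(g) = -7*g
148*b(x(T(2, 3))) + 116 = 148*(-3) + 116 = -444 + 116 = -328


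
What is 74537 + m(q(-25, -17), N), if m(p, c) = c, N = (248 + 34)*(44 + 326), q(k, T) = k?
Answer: 178877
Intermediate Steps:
N = 104340 (N = 282*370 = 104340)
74537 + m(q(-25, -17), N) = 74537 + 104340 = 178877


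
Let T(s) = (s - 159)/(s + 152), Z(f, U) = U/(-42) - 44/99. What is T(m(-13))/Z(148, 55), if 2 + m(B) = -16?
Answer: 11151/14807 ≈ 0.75309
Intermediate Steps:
m(B) = -18 (m(B) = -2 - 16 = -18)
Z(f, U) = -4/9 - U/42 (Z(f, U) = U*(-1/42) - 44*1/99 = -U/42 - 4/9 = -4/9 - U/42)
T(s) = (-159 + s)/(152 + s)
T(m(-13))/Z(148, 55) = ((-159 - 18)/(152 - 18))/(-4/9 - 1/42*55) = (-177/134)/(-4/9 - 55/42) = ((1/134)*(-177))/(-221/126) = -177/134*(-126/221) = 11151/14807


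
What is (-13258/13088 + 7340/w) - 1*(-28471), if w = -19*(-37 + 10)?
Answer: 95623829195/3357072 ≈ 28484.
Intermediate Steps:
w = 513 (w = -19*(-27) = 513)
(-13258/13088 + 7340/w) - 1*(-28471) = (-13258/13088 + 7340/513) - 1*(-28471) = (-13258*1/13088 + 7340*(1/513)) + 28471 = (-6629/6544 + 7340/513) + 28471 = 44632283/3357072 + 28471 = 95623829195/3357072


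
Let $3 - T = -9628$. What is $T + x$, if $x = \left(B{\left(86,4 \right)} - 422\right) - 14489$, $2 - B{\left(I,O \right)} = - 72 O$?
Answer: $-4990$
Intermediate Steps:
$T = 9631$ ($T = 3 - -9628 = 3 + 9628 = 9631$)
$B{\left(I,O \right)} = 2 + 72 O$ ($B{\left(I,O \right)} = 2 - - 72 O = 2 + 72 O$)
$x = -14621$ ($x = \left(\left(2 + 72 \cdot 4\right) - 422\right) - 14489 = \left(\left(2 + 288\right) - 422\right) - 14489 = \left(290 - 422\right) - 14489 = -132 - 14489 = -14621$)
$T + x = 9631 - 14621 = -4990$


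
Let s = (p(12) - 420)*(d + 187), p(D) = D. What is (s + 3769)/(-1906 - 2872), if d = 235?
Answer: 168407/4778 ≈ 35.246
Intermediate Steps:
s = -172176 (s = (12 - 420)*(235 + 187) = -408*422 = -172176)
(s + 3769)/(-1906 - 2872) = (-172176 + 3769)/(-1906 - 2872) = -168407/(-4778) = -168407*(-1/4778) = 168407/4778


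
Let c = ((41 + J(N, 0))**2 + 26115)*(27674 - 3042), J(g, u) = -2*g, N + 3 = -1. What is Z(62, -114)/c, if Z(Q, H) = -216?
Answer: -27/87800764 ≈ -3.0751e-7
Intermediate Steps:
N = -4 (N = -3 - 1 = -4)
c = 702406112 (c = ((41 - 2*(-4))**2 + 26115)*(27674 - 3042) = ((41 + 8)**2 + 26115)*24632 = (49**2 + 26115)*24632 = (2401 + 26115)*24632 = 28516*24632 = 702406112)
Z(62, -114)/c = -216/702406112 = -216*1/702406112 = -27/87800764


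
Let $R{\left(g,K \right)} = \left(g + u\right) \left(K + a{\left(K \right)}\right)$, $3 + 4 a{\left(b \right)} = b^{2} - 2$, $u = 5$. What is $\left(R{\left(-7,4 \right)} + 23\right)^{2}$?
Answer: $\frac{361}{4} \approx 90.25$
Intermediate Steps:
$a{\left(b \right)} = - \frac{5}{4} + \frac{b^{2}}{4}$ ($a{\left(b \right)} = - \frac{3}{4} + \frac{b^{2} - 2}{4} = - \frac{3}{4} + \frac{-2 + b^{2}}{4} = - \frac{3}{4} + \left(- \frac{1}{2} + \frac{b^{2}}{4}\right) = - \frac{5}{4} + \frac{b^{2}}{4}$)
$R{\left(g,K \right)} = \left(5 + g\right) \left(- \frac{5}{4} + K + \frac{K^{2}}{4}\right)$ ($R{\left(g,K \right)} = \left(g + 5\right) \left(K + \left(- \frac{5}{4} + \frac{K^{2}}{4}\right)\right) = \left(5 + g\right) \left(- \frac{5}{4} + K + \frac{K^{2}}{4}\right)$)
$\left(R{\left(-7,4 \right)} + 23\right)^{2} = \left(\left(- \frac{25}{4} + 5 \cdot 4 + \frac{5 \cdot 4^{2}}{4} + 4 \left(-7\right) + \frac{1}{4} \left(-7\right) \left(-5 + 4^{2}\right)\right) + 23\right)^{2} = \left(\left(- \frac{25}{4} + 20 + \frac{5}{4} \cdot 16 - 28 + \frac{1}{4} \left(-7\right) \left(-5 + 16\right)\right) + 23\right)^{2} = \left(\left(- \frac{25}{4} + 20 + 20 - 28 + \frac{1}{4} \left(-7\right) 11\right) + 23\right)^{2} = \left(\left(- \frac{25}{4} + 20 + 20 - 28 - \frac{77}{4}\right) + 23\right)^{2} = \left(- \frac{27}{2} + 23\right)^{2} = \left(\frac{19}{2}\right)^{2} = \frac{361}{4}$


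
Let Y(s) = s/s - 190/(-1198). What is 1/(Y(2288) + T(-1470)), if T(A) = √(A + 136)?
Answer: 207853/239561085 - 358801*I*√1334/479122170 ≈ 0.00086764 - 0.027352*I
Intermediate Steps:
T(A) = √(136 + A)
Y(s) = 694/599 (Y(s) = 1 - 190*(-1/1198) = 1 + 95/599 = 694/599)
1/(Y(2288) + T(-1470)) = 1/(694/599 + √(136 - 1470)) = 1/(694/599 + √(-1334)) = 1/(694/599 + I*√1334)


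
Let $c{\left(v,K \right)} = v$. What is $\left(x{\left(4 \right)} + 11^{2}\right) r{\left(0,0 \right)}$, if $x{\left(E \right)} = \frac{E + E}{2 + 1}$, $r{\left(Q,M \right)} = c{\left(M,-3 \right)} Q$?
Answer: $0$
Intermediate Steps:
$r{\left(Q,M \right)} = M Q$
$x{\left(E \right)} = \frac{2 E}{3}$
$\left(x{\left(4 \right)} + 11^{2}\right) r{\left(0,0 \right)} = \left(\frac{2}{3} \cdot 4 + 11^{2}\right) 0 \cdot 0 = \left(\frac{8}{3} + 121\right) 0 = \frac{371}{3} \cdot 0 = 0$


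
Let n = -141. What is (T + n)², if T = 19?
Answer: 14884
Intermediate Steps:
(T + n)² = (19 - 141)² = (-122)² = 14884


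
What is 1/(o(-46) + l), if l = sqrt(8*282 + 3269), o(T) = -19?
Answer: 19/5164 + 5*sqrt(221)/5164 ≈ 0.018073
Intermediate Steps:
l = 5*sqrt(221) (l = sqrt(2256 + 3269) = sqrt(5525) = 5*sqrt(221) ≈ 74.330)
1/(o(-46) + l) = 1/(-19 + 5*sqrt(221))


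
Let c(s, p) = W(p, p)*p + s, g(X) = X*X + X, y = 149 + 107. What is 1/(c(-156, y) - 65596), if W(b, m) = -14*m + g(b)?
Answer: 1/15859496 ≈ 6.3054e-8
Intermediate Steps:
y = 256
g(X) = X + X**2 (g(X) = X**2 + X = X + X**2)
W(b, m) = -14*m + b*(1 + b)
c(s, p) = s + p*(-14*p + p*(1 + p)) (c(s, p) = (-14*p + p*(1 + p))*p + s = p*(-14*p + p*(1 + p)) + s = s + p*(-14*p + p*(1 + p)))
1/(c(-156, y) - 65596) = 1/((-156 + 256**2*(-13 + 256)) - 65596) = 1/((-156 + 65536*243) - 65596) = 1/((-156 + 15925248) - 65596) = 1/(15925092 - 65596) = 1/15859496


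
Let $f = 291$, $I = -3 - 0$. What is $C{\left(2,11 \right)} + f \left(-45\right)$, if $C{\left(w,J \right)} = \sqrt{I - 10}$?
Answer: $-13095 + i \sqrt{13} \approx -13095.0 + 3.6056 i$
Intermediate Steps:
$I = -3$ ($I = -3 + 0 = -3$)
$C{\left(w,J \right)} = i \sqrt{13}$ ($C{\left(w,J \right)} = \sqrt{-3 - 10} = \sqrt{-13} = i \sqrt{13}$)
$C{\left(2,11 \right)} + f \left(-45\right) = i \sqrt{13} + 291 \left(-45\right) = i \sqrt{13} - 13095 = -13095 + i \sqrt{13}$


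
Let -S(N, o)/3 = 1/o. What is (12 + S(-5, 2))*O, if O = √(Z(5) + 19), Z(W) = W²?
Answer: 21*√11 ≈ 69.649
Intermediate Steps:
O = 2*√11 (O = √(5² + 19) = √(25 + 19) = √44 = 2*√11 ≈ 6.6332)
S(N, o) = -3/o
(12 + S(-5, 2))*O = (12 - 3/2)*(2*√11) = 21*(2*√11)/2 = 21*√11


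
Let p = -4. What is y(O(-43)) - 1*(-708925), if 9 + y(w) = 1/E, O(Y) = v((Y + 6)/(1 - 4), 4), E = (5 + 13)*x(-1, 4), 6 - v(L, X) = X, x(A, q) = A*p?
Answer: 51041953/72 ≈ 7.0892e+5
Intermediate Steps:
x(A, q) = -4*A (x(A, q) = A*(-4) = -4*A)
v(L, X) = 6 - X
E = 72 (E = (5 + 13)*(-4*(-1)) = 18*4 = 72)
O(Y) = 2 (O(Y) = 6 - 1*4 = 6 - 4 = 2)
y(w) = -647/72 (y(w) = -9 + 1/72 = -647/72)
y(O(-43)) - 1*(-708925) = -647/72 - 1*(-708925) = -647/72 + 708925 = 51041953/72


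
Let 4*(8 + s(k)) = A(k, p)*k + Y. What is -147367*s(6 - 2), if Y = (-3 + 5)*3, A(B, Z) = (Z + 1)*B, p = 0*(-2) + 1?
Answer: -442101/2 ≈ -2.2105e+5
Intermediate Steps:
p = 1 (p = 0 + 1 = 1)
A(B, Z) = B*(1 + Z) (A(B, Z) = (1 + Z)*B = B*(1 + Z))
Y = 6 (Y = 2*3 = 6)
s(k) = -13/2 + k²/2 (s(k) = -8 + ((k*(1 + 1))*k + 6)/4 = -8 + ((k*2)*k + 6)/4 = -8 + ((2*k)*k + 6)/4 = -8 + (2*k² + 6)/4 = -8 + (6 + 2*k²)/4 = -8 + (3/2 + k²/2) = -13/2 + k²/2)
-147367*s(6 - 2) = -147367*(-13/2 + (6 - 2)²/2) = -147367*(-13/2 + (½)*4²) = -147367*(-13/2 + (½)*16) = -147367*(-13/2 + 8) = -147367*3/2 = -442101/2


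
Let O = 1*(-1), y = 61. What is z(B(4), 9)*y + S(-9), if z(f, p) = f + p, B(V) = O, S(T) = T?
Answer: 479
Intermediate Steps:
O = -1
B(V) = -1
z(B(4), 9)*y + S(-9) = (-1 + 9)*61 - 9 = 8*61 - 9 = 488 - 9 = 479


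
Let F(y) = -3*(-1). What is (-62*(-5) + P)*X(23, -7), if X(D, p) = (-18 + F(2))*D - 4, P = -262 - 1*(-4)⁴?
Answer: 72592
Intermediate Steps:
F(y) = 3
P = -518 (P = -262 - 1*256 = -262 - 256 = -518)
X(D, p) = -4 - 15*D (X(D, p) = (-18 + 3)*D - 4 = -15*D - 4 = -4 - 15*D)
(-62*(-5) + P)*X(23, -7) = (-62*(-5) - 518)*(-4 - 15*23) = (310 - 518)*(-4 - 345) = -208*(-349) = 72592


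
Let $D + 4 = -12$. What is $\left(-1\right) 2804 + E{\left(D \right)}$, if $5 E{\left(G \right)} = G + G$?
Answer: $- \frac{14052}{5} \approx -2810.4$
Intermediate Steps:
$D = -16$ ($D = -4 - 12 = -16$)
$E{\left(G \right)} = \frac{2 G}{5}$ ($E{\left(G \right)} = \frac{G + G}{5} = \frac{2 G}{5}$)
$\left(-1\right) 2804 + E{\left(D \right)} = \left(-1\right) 2804 + \frac{2}{5} \left(-16\right) = -2804 - \frac{32}{5} = - \frac{14052}{5}$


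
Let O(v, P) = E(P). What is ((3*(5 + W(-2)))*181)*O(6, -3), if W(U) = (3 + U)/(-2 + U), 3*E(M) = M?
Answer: -10317/4 ≈ -2579.3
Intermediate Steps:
E(M) = M/3
O(v, P) = P/3
W(U) = (3 + U)/(-2 + U)
((3*(5 + W(-2)))*181)*O(6, -3) = ((3*(5 + (3 - 2)/(-2 - 2)))*181)*((⅓)*(-3)) = ((3*(5 + 1/(-4)))*181)*(-1) = ((3*(5 - ¼*1))*181)*(-1) = ((3*(5 - ¼))*181)*(-1) = ((3*(19/4))*181)*(-1) = ((57/4)*181)*(-1) = (10317/4)*(-1) = -10317/4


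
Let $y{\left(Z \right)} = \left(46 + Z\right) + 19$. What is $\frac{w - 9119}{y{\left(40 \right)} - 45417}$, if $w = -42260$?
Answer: $\frac{51379}{45312} \approx 1.1339$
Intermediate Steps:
$y{\left(Z \right)} = 65 + Z$
$\frac{w - 9119}{y{\left(40 \right)} - 45417} = \frac{-42260 - 9119}{\left(65 + 40\right) - 45417} = - \frac{51379}{105 - 45417} = - \frac{51379}{-45312} = \left(-51379\right) \left(- \frac{1}{45312}\right) = \frac{51379}{45312}$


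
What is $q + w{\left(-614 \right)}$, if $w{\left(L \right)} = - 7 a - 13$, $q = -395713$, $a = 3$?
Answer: $-395747$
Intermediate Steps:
$w{\left(L \right)} = -34$ ($w{\left(L \right)} = \left(-7\right) 3 - 13 = -21 - 13 = -34$)
$q + w{\left(-614 \right)} = -395713 - 34 = -395747$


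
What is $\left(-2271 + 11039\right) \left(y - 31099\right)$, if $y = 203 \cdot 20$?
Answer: $-237077952$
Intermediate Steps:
$y = 4060$
$\left(-2271 + 11039\right) \left(y - 31099\right) = \left(-2271 + 11039\right) \left(4060 - 31099\right) = 8768 \left(-27039\right) = -237077952$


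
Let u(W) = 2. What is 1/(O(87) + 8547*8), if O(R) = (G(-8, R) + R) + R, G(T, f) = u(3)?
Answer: 1/68552 ≈ 1.4587e-5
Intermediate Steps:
G(T, f) = 2
O(R) = 2 + 2*R (O(R) = (2 + R) + R = 2 + 2*R)
1/(O(87) + 8547*8) = 1/((2 + 2*87) + 8547*8) = 1/((2 + 174) + 68376) = 1/(176 + 68376) = 1/68552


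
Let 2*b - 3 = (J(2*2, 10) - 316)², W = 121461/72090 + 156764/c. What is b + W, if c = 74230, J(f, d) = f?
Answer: 4341398856304/89187345 ≈ 48677.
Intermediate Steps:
W = 677238893/178374690 (W = 121461/72090 + 156764/74230 = 121461*(1/72090) + 156764*(1/74230) = 40487/24030 + 78382/37115 = 677238893/178374690 ≈ 3.7967)
b = 97347/2 (b = 3/2 + (2*2 - 316)²/2 = 3/2 + (4 - 316)²/2 = 3/2 + (½)*(-312)² = 3/2 + (½)*97344 = 3/2 + 48672 = 97347/2 ≈ 48674.)
b + W = 97347/2 + 677238893/178374690 = 4341398856304/89187345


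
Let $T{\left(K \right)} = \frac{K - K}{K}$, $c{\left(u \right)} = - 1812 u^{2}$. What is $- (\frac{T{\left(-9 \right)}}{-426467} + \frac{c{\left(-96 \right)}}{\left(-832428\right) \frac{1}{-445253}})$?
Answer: $\frac{206540399616}{23123} \approx 8.9323 \cdot 10^{6}$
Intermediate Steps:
$T{\left(K \right)} = 0$ ($T{\left(K \right)} = \frac{0}{K} = 0$)
$- (\frac{T{\left(-9 \right)}}{-426467} + \frac{c{\left(-96 \right)}}{\left(-832428\right) \frac{1}{-445253}}) = - (\frac{0}{-426467} + \frac{\left(-1812\right) \left(-96\right)^{2}}{\left(-832428\right) \frac{1}{-445253}}) = - (0 \left(- \frac{1}{426467}\right) + \frac{\left(-1812\right) 9216}{\left(-832428\right) \left(- \frac{1}{445253}\right)}) = - (0 - \frac{16699392}{\frac{832428}{445253}}) = - (0 - \frac{206540399616}{23123}) = \left(-1\right) \left(- \frac{206540399616}{23123}\right) = \frac{206540399616}{23123}$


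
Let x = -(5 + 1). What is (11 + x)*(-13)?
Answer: -65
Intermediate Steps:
x = -6 (x = -1*6 = -6)
(11 + x)*(-13) = (11 - 6)*(-13) = 5*(-13) = -65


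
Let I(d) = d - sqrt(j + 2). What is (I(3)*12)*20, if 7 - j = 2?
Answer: 720 - 240*sqrt(7) ≈ 85.020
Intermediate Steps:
j = 5 (j = 7 - 1*2 = 7 - 2 = 5)
I(d) = d - sqrt(7) (I(d) = d - sqrt(5 + 2) = d - sqrt(7))
(I(3)*12)*20 = ((3 - sqrt(7))*12)*20 = (36 - 12*sqrt(7))*20 = 720 - 240*sqrt(7)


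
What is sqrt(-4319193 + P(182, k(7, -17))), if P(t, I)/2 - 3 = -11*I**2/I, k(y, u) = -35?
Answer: I*sqrt(4318417) ≈ 2078.1*I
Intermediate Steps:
P(t, I) = 6 - 22*I (P(t, I) = 6 + 2*(-11*I**2/I) = 6 + 2*(-11*I) = 6 - 22*I)
sqrt(-4319193 + P(182, k(7, -17))) = sqrt(-4319193 + (6 - 22*(-35))) = sqrt(-4319193 + (6 + 770)) = sqrt(-4319193 + 776) = sqrt(-4318417) = I*sqrt(4318417)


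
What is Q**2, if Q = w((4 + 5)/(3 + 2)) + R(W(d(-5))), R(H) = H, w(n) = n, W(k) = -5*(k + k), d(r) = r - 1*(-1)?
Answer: 43681/25 ≈ 1747.2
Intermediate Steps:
d(r) = 1 + r (d(r) = r + 1 = 1 + r)
W(k) = -10*k
Q = 209/5 (Q = (4 + 5)/(3 + 2) - 10*(1 - 5) = 9/5 - 10*(-4) = 9*(1/5) + 40 = 9/5 + 40 = 209/5 ≈ 41.800)
Q**2 = (209/5)**2 = 43681/25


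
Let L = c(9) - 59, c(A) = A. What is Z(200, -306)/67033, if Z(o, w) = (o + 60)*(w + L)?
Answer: -92560/67033 ≈ -1.3808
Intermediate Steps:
L = -50 (L = 9 - 59 = -50)
Z(o, w) = (-50 + w)*(60 + o) (Z(o, w) = (o + 60)*(w - 50) = (60 + o)*(-50 + w) = (-50 + w)*(60 + o))
Z(200, -306)/67033 = (-3000 - 50*200 + 60*(-306) + 200*(-306))/67033 = (-3000 - 10000 - 18360 - 61200)*(1/67033) = -92560*1/67033 = -92560/67033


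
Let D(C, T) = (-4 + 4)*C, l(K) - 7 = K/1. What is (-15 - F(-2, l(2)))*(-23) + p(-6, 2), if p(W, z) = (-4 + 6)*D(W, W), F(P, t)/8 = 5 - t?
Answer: -391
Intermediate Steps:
l(K) = 7 + K (l(K) = 7 + K/1 = 7 + K*1 = 7 + K)
D(C, T) = 0 (D(C, T) = 0*C = 0)
F(P, t) = 40 - 8*t (F(P, t) = 8*(5 - t) = 40 - 8*t)
p(W, z) = 0 (p(W, z) = (-4 + 6)*0 = 2*0 = 0)
(-15 - F(-2, l(2)))*(-23) + p(-6, 2) = (-15 - (40 - 8*(7 + 2)))*(-23) + 0 = (-15 - (40 - 8*9))*(-23) + 0 = (-15 - (40 - 72))*(-23) + 0 = (-15 - 1*(-32))*(-23) + 0 = (-15 + 32)*(-23) + 0 = 17*(-23) + 0 = -391 + 0 = -391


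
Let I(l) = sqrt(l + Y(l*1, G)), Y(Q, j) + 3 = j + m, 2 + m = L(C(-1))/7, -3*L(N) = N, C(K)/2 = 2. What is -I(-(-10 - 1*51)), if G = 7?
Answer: -sqrt(27699)/21 ≈ -7.9252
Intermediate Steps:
C(K) = 4 (C(K) = 2*2 = 4)
L(N) = -N/3
m = -46/21 (m = -2 - 1/3*4/7 = -2 - 4/3*1/7 = -2 - 4/21 = -46/21 ≈ -2.1905)
Y(Q, j) = -109/21 + j (Y(Q, j) = -3 + (j - 46/21) = -3 + (-46/21 + j) = -109/21 + j)
I(l) = sqrt(38/21 + l) (I(l) = sqrt(l + (-109/21 + 7)) = sqrt(l + 38/21) = sqrt(38/21 + l))
-I(-(-10 - 1*51)) = -sqrt(798 + 441*(-(-10 - 1*51)))/21 = -sqrt(798 + 441*(-(-10 - 51)))/21 = -sqrt(798 + 441*(-1*(-61)))/21 = -sqrt(798 + 441*61)/21 = -sqrt(798 + 26901)/21 = -sqrt(27699)/21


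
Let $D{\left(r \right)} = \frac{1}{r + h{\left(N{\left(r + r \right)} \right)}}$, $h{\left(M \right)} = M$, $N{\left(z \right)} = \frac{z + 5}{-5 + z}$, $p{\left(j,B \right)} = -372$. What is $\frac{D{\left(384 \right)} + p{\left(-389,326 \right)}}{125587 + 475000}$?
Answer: $- \frac{109279817}{176431440055} \approx -0.00061939$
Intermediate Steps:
$N{\left(z \right)} = \frac{5 + z}{-5 + z}$
$D{\left(r \right)} = \frac{1}{r + \frac{5 + 2 r}{-5 + 2 r}}$ ($D{\left(r \right)} = \frac{1}{r + \frac{5 + \left(r + r\right)}{-5 + \left(r + r\right)}} = \frac{1}{r + \frac{5 + 2 r}{-5 + 2 r}}$)
$\frac{D{\left(384 \right)} + p{\left(-389,326 \right)}}{125587 + 475000} = \frac{\frac{-5 + 2 \cdot 384}{5 - 1152 + 2 \cdot 384^{2}} - 372}{125587 + 475000} = \frac{\frac{-5 + 768}{5 - 1152 + 2 \cdot 147456} - 372}{600587} = \left(\frac{1}{5 - 1152 + 294912} \cdot 763 - 372\right) \frac{1}{600587} = \left(\frac{1}{293765} \cdot 763 - 372\right) \frac{1}{600587} = \left(\frac{763}{293765} - 372\right) \frac{1}{600587} = \left(- \frac{109279817}{293765}\right) \frac{1}{600587} = - \frac{109279817}{176431440055}$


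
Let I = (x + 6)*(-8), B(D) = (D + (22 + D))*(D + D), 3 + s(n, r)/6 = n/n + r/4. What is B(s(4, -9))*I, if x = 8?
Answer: -165648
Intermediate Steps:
s(n, r) = -12 + 3*r/2 (s(n, r) = -18 + 6*(n/n + r/4) = -18 + 6*(1 + r*(1/4)) = -18 + 6*(1 + r/4) = -18 + (6 + 3*r/2) = -12 + 3*r/2)
B(D) = 2*D*(22 + 2*D) (B(D) = (22 + 2*D)*(2*D) = 2*D*(22 + 2*D))
I = -112 (I = (8 + 6)*(-8) = 14*(-8) = -112)
B(s(4, -9))*I = (4*(-12 + (3/2)*(-9))*(11 + (-12 + (3/2)*(-9))))*(-112) = (4*(-12 - 27/2)*(11 + (-12 - 27/2)))*(-112) = (4*(-51/2)*(11 - 51/2))*(-112) = (4*(-51/2)*(-29/2))*(-112) = 1479*(-112) = -165648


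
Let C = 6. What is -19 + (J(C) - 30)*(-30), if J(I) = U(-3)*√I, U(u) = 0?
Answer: 881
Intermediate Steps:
J(I) = 0 (J(I) = 0*√I = 0)
-19 + (J(C) - 30)*(-30) = -19 + (0 - 30)*(-30) = -19 - 30*(-30) = -19 + 900 = 881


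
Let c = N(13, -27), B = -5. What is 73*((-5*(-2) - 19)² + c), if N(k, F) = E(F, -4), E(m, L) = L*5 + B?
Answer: 4088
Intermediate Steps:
E(m, L) = -5 + 5*L (E(m, L) = L*5 - 5 = 5*L - 5 = -5 + 5*L)
N(k, F) = -25 (N(k, F) = -5 + 5*(-4) = -5 - 20 = -25)
c = -25
73*((-5*(-2) - 19)² + c) = 73*((-5*(-2) - 19)² - 25) = 73*((10 - 19)² - 25) = 73*((-9)² - 25) = 73*(81 - 25) = 73*56 = 4088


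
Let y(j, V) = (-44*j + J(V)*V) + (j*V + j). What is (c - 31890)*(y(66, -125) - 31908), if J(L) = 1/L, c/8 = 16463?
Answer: -4291502930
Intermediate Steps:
c = 131704 (c = 8*16463 = 131704)
y(j, V) = 1 - 43*j + V*j (y(j, V) = (-44*j + V/V) + (j*V + j) = (-44*j + 1) + (V*j + j) = (1 - 44*j) + (j + V*j) = 1 - 43*j + V*j)
(c - 31890)*(y(66, -125) - 31908) = (131704 - 31890)*((1 - 43*66 - 125*66) - 31908) = 99814*((1 - 2838 - 8250) - 31908) = 99814*(-11087 - 31908) = 99814*(-42995) = -4291502930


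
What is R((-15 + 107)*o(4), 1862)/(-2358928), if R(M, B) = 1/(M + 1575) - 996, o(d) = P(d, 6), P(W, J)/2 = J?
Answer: 2668283/6319568112 ≈ 0.00042223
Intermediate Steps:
P(W, J) = 2*J
o(d) = 12 (o(d) = 2*6 = 12)
R(M, B) = -996 + 1/(1575 + M) (R(M, B) = 1/(1575 + M) - 996 = -996 + 1/(1575 + M))
R((-15 + 107)*o(4), 1862)/(-2358928) = ((-1568699 - 996*(-15 + 107)*12)/(1575 + (-15 + 107)*12))/(-2358928) = ((-1568699 - 91632*12)/(1575 + 92*12))*(-1/2358928) = ((-1568699 - 996*1104)/(1575 + 1104))*(-1/2358928) = ((-1568699 - 1099584)/2679)*(-1/2358928) = ((1/2679)*(-2668283))*(-1/2358928) = -2668283/2679*(-1/2358928) = 2668283/6319568112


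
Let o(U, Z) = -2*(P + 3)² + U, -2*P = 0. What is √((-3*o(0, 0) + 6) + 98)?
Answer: √158 ≈ 12.570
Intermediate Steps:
P = 0 (P = -½*0 = 0)
o(U, Z) = -18 + U (o(U, Z) = -2*(0 + 3)² + U = -2*3² + U = -2*9 + U = -18 + U)
√((-3*o(0, 0) + 6) + 98) = √((-3*(-18 + 0) + 6) + 98) = √((-3*(-18) + 6) + 98) = √((-1*(-54) + 6) + 98) = √((54 + 6) + 98) = √(60 + 98) = √158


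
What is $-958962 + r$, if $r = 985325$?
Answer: $26363$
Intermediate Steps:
$-958962 + r = -958962 + 985325 = 26363$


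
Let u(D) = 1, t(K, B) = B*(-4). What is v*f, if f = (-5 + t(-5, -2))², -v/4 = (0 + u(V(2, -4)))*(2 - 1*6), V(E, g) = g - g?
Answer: 144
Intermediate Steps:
t(K, B) = -4*B
V(E, g) = 0
v = 16 (v = -4*(0 + 1)*(2 - 1*6) = -4*(2 - 6) = -4*(-4) = 16)
f = 9 (f = (-5 - 4*(-2))² = (-5 + 8)² = 3² = 9)
v*f = 16*9 = 144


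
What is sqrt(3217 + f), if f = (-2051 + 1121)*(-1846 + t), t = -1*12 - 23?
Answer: sqrt(1752547) ≈ 1323.8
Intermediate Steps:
t = -35 (t = -12 - 23 = -35)
f = 1749330 (f = (-2051 + 1121)*(-1846 - 35) = -930*(-1881) = 1749330)
sqrt(3217 + f) = sqrt(3217 + 1749330) = sqrt(1752547)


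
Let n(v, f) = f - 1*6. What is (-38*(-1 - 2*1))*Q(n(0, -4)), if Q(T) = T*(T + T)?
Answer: 22800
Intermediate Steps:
n(v, f) = -6 + f (n(v, f) = f - 6 = -6 + f)
Q(T) = 2*T² (Q(T) = T*(2*T) = 2*T²)
(-38*(-1 - 2*1))*Q(n(0, -4)) = (-38*(-1 - 2*1))*(2*(-6 - 4)²) = (-38*(-1 - 2))*(2*(-10)²) = (-38*(-3))*(2*100) = 114*200 = 22800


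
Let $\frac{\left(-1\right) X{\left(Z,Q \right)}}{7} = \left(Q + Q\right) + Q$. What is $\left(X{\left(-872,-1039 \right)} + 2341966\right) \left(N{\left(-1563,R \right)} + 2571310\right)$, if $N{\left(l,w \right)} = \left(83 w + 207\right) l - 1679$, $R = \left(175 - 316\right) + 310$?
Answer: $-46514823610135$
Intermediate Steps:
$R = 169$ ($R = -141 + 310 = 169$)
$N{\left(l,w \right)} = -1679 + l \left(207 + 83 w\right)$ ($N{\left(l,w \right)} = \left(207 + 83 w\right) l - 1679 = l \left(207 + 83 w\right) - 1679 = -1679 + l \left(207 + 83 w\right)$)
$X{\left(Z,Q \right)} = - 21 Q$ ($X{\left(Z,Q \right)} = - 7 \left(\left(Q + Q\right) + Q\right) = - 7 \left(2 Q + Q\right) = - 7 \cdot 3 Q = - 21 Q$)
$\left(X{\left(-872,-1039 \right)} + 2341966\right) \left(N{\left(-1563,R \right)} + 2571310\right) = \left(\left(-21\right) \left(-1039\right) + 2341966\right) \left(\left(-1679 + 207 \left(-1563\right) + 83 \left(-1563\right) 169\right) + 2571310\right) = \left(21819 + 2341966\right) \left(\left(-1679 - 323541 - 21924201\right) + 2571310\right) = 2363785 \left(-22249421 + 2571310\right) = 2363785 \left(-19678111\right) = -46514823610135$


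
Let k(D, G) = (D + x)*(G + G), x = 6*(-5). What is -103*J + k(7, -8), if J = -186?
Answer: 19526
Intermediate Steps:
x = -30
k(D, G) = 2*G*(-30 + D) (k(D, G) = (D - 30)*(G + G) = (-30 + D)*(2*G) = 2*G*(-30 + D))
-103*J + k(7, -8) = -103*(-186) + 2*(-8)*(-30 + 7) = 19158 + 2*(-8)*(-23) = 19158 + 368 = 19526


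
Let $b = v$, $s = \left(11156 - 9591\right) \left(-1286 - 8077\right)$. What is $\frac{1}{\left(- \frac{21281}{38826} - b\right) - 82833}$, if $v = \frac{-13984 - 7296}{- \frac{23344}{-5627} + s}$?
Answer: $- \frac{3201317934672546}{265176527812919042479} \approx -1.2072 \cdot 10^{-5}$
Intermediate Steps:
$s = -14653095$ ($s = 1565 \left(-9363\right) = -14653095$)
$v = \frac{119742560}{82452942221}$ ($v = \frac{-13984 - 7296}{- \frac{23344}{-5627} - 14653095} = - \frac{21280}{\left(-23344\right) \left(- \frac{1}{5627}\right) - 14653095} = - \frac{21280}{\frac{23344}{5627} - 14653095} = - \frac{21280}{- \frac{82452942221}{5627}} = \left(-21280\right) \left(- \frac{5627}{82452942221}\right) = \frac{119742560}{82452942221} \approx 0.0014523$)
$b = \frac{119742560}{82452942221} \approx 0.0014523$
$\frac{1}{\left(- \frac{21281}{38826} - b\right) - 82833} = \frac{1}{\left(- \frac{21281}{38826} - \frac{119742560}{82452942221}\right) - 82833} = \frac{1}{- \frac{1759330188039661}{3201317934672546} - 82833} = \frac{1}{- \frac{265176527812919042479}{3201317934672546}} = - \frac{3201317934672546}{265176527812919042479}$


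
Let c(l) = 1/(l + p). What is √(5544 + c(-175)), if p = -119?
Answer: √9779610/42 ≈ 74.458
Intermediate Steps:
c(l) = 1/(-119 + l) (c(l) = 1/(l - 119) = 1/(-119 + l))
√(5544 + c(-175)) = √(5544 + 1/(-119 - 175)) = √(5544 + 1/(-294)) = √(5544 - 1/294) = √(1629935/294) = √9779610/42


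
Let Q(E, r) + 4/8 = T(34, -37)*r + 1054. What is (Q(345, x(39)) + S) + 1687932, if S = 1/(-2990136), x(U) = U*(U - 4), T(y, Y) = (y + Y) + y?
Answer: 5176823951867/2990136 ≈ 1.7313e+6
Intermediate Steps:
T(y, Y) = Y + 2*y (T(y, Y) = (Y + y) + y = Y + 2*y)
x(U) = U*(-4 + U)
Q(E, r) = 2107/2 + 31*r (Q(E, r) = -½ + ((-37 + 2*34)*r + 1054) = -½ + ((-37 + 68)*r + 1054) = -½ + (31*r + 1054) = -½ + (1054 + 31*r) = 2107/2 + 31*r)
S = -1/2990136 ≈ -3.3443e-7
(Q(345, x(39)) + S) + 1687932 = ((2107/2 + 31*(39*(-4 + 39))) - 1/2990136) + 1687932 = ((2107/2 + 31*(39*35)) - 1/2990136) + 1687932 = ((2107/2 + 31*1365) - 1/2990136) + 1687932 = ((2107/2 + 42315) - 1/2990136) + 1687932 = (86737/2 - 1/2990136) + 1687932 = 129677713115/2990136 + 1687932 = 5176823951867/2990136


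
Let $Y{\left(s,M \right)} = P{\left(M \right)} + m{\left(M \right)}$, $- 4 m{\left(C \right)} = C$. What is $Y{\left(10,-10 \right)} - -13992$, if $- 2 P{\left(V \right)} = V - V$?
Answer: $\frac{27989}{2} \approx 13995.0$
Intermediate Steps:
$m{\left(C \right)} = - \frac{C}{4}$
$P{\left(V \right)} = 0$ ($P{\left(V \right)} = - \frac{V - V}{2} = \left(- \frac{1}{2}\right) 0 = 0$)
$Y{\left(s,M \right)} = - \frac{M}{4}$ ($Y{\left(s,M \right)} = 0 - \frac{M}{4} = - \frac{M}{4}$)
$Y{\left(10,-10 \right)} - -13992 = \left(- \frac{1}{4}\right) \left(-10\right) - -13992 = \frac{5}{2} + 13992 = \frac{27989}{2}$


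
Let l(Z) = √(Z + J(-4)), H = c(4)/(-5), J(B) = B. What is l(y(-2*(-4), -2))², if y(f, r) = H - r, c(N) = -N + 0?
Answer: -6/5 ≈ -1.2000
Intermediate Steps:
c(N) = -N
H = ⅘ (H = -1*4/(-5) = -4*(-⅕) = ⅘ ≈ 0.80000)
y(f, r) = ⅘ - r
l(Z) = √(-4 + Z) (l(Z) = √(Z - 4) = √(-4 + Z))
l(y(-2*(-4), -2))² = (√(-4 + (⅘ - 1*(-2))))² = (√(-4 + (⅘ + 2)))² = (√(-4 + 14/5))² = (√(-6/5))² = (I*√30/5)² = -6/5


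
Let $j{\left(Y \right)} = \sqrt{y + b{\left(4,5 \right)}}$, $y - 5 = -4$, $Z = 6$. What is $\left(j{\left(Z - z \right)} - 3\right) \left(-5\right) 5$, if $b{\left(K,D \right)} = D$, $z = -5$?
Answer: $75 - 25 \sqrt{6} \approx 13.763$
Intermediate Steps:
$y = 1$ ($y = 5 - 4 = 1$)
$j{\left(Y \right)} = \sqrt{6}$ ($j{\left(Y \right)} = \sqrt{1 + 5} = \sqrt{6}$)
$\left(j{\left(Z - z \right)} - 3\right) \left(-5\right) 5 = \left(\sqrt{6} - 3\right) \left(-5\right) 5 = \left(-3 + \sqrt{6}\right) \left(-5\right) 5 = \left(15 - 5 \sqrt{6}\right) 5 = 75 - 25 \sqrt{6}$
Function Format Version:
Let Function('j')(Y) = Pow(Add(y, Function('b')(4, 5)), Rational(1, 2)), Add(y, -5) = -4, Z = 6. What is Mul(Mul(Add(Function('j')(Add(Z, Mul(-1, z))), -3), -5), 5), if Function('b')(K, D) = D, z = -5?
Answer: Add(75, Mul(-25, Pow(6, Rational(1, 2)))) ≈ 13.763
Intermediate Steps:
y = 1 (y = Add(5, -4) = 1)
Function('j')(Y) = Pow(6, Rational(1, 2)) (Function('j')(Y) = Pow(Add(1, 5), Rational(1, 2)) = Pow(6, Rational(1, 2)))
Mul(Mul(Add(Function('j')(Add(Z, Mul(-1, z))), -3), -5), 5) = Mul(Mul(Add(Pow(6, Rational(1, 2)), -3), -5), 5) = Mul(Mul(Add(-3, Pow(6, Rational(1, 2))), -5), 5) = Mul(Add(15, Mul(-5, Pow(6, Rational(1, 2)))), 5) = Add(75, Mul(-25, Pow(6, Rational(1, 2))))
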